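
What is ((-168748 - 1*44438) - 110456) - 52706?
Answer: -376348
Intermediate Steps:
((-168748 - 1*44438) - 110456) - 52706 = ((-168748 - 44438) - 110456) - 52706 = (-213186 - 110456) - 52706 = -323642 - 52706 = -376348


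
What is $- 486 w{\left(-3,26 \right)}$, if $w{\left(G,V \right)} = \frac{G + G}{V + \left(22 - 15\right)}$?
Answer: $\frac{972}{11} \approx 88.364$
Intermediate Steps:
$w{\left(G,V \right)} = \frac{2 G}{7 + V}$ ($w{\left(G,V \right)} = \frac{2 G}{V + 7} = \frac{2 G}{7 + V}$)
$- 486 w{\left(-3,26 \right)} = - 486 \cdot 2 \left(-3\right) \frac{1}{7 + 26} = - 486 \cdot 2 \left(-3\right) \frac{1}{33} = \left(-486\right) \left(- \frac{2}{11}\right) = \frac{972}{11}$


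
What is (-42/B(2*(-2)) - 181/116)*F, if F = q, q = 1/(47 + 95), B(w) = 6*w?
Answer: 11/8236 ≈ 0.0013356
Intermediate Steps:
q = 1/142 ≈ 0.0070423
F = 1/142 ≈ 0.0070423
(-42/B(2*(-2)) - 181/116)*F = (-42/(6*(2*(-2))) - 181/116)*(1/142) = (-42/(6*(-4)) - 181*1/116)*(1/142) = (-42/(-24) - 181/116)*(1/142) = (-42*(-1/24) - 181/116)*(1/142) = (7/4 - 181/116)*(1/142) = (11/58)*(1/142) = 11/8236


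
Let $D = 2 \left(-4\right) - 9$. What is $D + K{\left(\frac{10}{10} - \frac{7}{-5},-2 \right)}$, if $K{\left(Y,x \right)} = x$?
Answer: $-19$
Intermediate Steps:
$D = -17$ ($D = -8 - 9 = -17$)
$D + K{\left(\frac{10}{10} - \frac{7}{-5},-2 \right)} = -17 - 2 = -19$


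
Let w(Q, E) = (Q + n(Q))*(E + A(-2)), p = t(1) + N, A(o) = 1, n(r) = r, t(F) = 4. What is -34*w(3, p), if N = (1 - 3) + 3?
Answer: -1224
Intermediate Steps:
N = 1 (N = -2 + 3 = 1)
p = 5 (p = 4 + 1 = 5)
w(Q, E) = 2*Q*(1 + E) (w(Q, E) = (Q + Q)*(E + 1) = (2*Q)*(1 + E) = 2*Q*(1 + E))
-34*w(3, p) = -34*2*3*(1 + 5) = -34*2*3*6 = -34*36 = -1*1224 = -1224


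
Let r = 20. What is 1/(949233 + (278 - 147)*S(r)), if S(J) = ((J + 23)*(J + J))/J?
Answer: 1/960499 ≈ 1.0411e-6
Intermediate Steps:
S(J) = 46 + 2*J (S(J) = ((23 + J)*(2*J))/J = (2*J*(23 + J))/J = 46 + 2*J)
1/(949233 + (278 - 147)*S(r)) = 1/(949233 + (278 - 147)*(46 + 2*20)) = 1/(949233 + 131*(46 + 40)) = 1/(949233 + 131*86) = 1/(949233 + 11266) = 1/960499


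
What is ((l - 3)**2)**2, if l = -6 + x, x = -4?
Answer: 28561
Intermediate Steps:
l = -10 (l = -6 - 4 = -10)
((l - 3)**2)**2 = ((-10 - 3)**2)**2 = ((-13)**2)**2 = 169**2 = 28561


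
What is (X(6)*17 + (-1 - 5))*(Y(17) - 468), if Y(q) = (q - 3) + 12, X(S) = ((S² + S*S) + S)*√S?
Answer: 2652 - 586092*√6 ≈ -1.4330e+6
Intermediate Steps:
X(S) = √S*(S + 2*S²) (X(S) = ((S² + S²) + S)*√S = (2*S² + S)*√S = (S + 2*S²)*√S = √S*(S + 2*S²))
Y(q) = 9 + q (Y(q) = (-3 + q) + 12 = 9 + q)
(X(6)*17 + (-1 - 5))*(Y(17) - 468) = ((6^(3/2)*(1 + 2*6))*17 + (-1 - 5))*((9 + 17) - 468) = (((6*√6)*(1 + 12))*17 - 6)*(26 - 468) = (((6*√6)*13)*17 - 6)*(-442) = ((78*√6)*17 - 6)*(-442) = (1326*√6 - 6)*(-442) = (-6 + 1326*√6)*(-442) = 2652 - 586092*√6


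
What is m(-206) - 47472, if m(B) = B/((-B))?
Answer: -47473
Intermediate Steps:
m(B) = -1 (m(B) = B*(-1/B) = -1)
m(-206) - 47472 = -1 - 47472 = -47473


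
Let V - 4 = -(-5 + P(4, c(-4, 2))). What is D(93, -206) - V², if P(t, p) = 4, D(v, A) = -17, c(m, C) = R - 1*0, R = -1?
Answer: -42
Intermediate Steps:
c(m, C) = -1 (c(m, C) = -1 - 1*0 = -1 + 0 = -1)
V = 5 (V = 4 - (-5 + 4) = 4 - 1*(-1) = 4 + 1 = 5)
D(93, -206) - V² = -17 - 1*5² = -17 - 1*25 = -17 - 25 = -42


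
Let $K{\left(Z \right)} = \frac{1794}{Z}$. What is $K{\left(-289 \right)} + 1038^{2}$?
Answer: $\frac{311379522}{289} \approx 1.0774 \cdot 10^{6}$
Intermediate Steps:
$K{\left(-289 \right)} + 1038^{2} = \frac{1794}{-289} + 1038^{2} = 1794 \left(- \frac{1}{289}\right) + 1077444 = - \frac{1794}{289} + 1077444 = \frac{311379522}{289}$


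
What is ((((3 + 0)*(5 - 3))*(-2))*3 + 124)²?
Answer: 7744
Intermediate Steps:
((((3 + 0)*(5 - 3))*(-2))*3 + 124)² = (((3*2)*(-2))*3 + 124)² = ((6*(-2))*3 + 124)² = (-12*3 + 124)² = (-36 + 124)² = 88² = 7744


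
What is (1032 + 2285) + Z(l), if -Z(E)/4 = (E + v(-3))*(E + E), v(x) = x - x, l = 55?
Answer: -20883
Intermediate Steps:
v(x) = 0
Z(E) = -8*E² (Z(E) = -4*(E + 0)*(E + E) = -4*E*2*E = -8*E²)
(1032 + 2285) + Z(l) = (1032 + 2285) - 8*55² = 3317 - 8*3025 = 3317 - 24200 = -20883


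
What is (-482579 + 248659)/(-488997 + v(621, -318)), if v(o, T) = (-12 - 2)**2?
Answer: 13760/28753 ≈ 0.47856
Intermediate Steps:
v(o, T) = 196 (v(o, T) = (-14)**2 = 196)
(-482579 + 248659)/(-488997 + v(621, -318)) = (-482579 + 248659)/(-488997 + 196) = -233920/(-488801) = -233920*(-1/488801) = 13760/28753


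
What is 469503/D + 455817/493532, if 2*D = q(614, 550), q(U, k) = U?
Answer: 231854690415/151514324 ≈ 1530.3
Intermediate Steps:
D = 307 (D = (1/2)*614 = 307)
469503/D + 455817/493532 = 469503/307 + 455817/493532 = 231854690415/151514324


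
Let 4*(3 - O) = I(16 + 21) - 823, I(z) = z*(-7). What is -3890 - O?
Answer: -8327/2 ≈ -4163.5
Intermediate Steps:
I(z) = -7*z
O = 547/2 (O = 3 - (-7*(16 + 21) - 823)/4 = 3 - (-7*37 - 823)/4 = 3 - (-259 - 823)/4 = 3 - ¼*(-1082) = 3 + 541/2 = 547/2 ≈ 273.50)
-3890 - O = -3890 - 1*547/2 = -3890 - 547/2 = -8327/2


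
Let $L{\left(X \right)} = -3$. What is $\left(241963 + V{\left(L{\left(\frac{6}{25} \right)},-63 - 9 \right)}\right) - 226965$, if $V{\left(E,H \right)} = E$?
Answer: $14995$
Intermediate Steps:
$\left(241963 + V{\left(L{\left(\frac{6}{25} \right)},-63 - 9 \right)}\right) - 226965 = \left(241963 - 3\right) - 226965 = 241960 - 226965 = 14995$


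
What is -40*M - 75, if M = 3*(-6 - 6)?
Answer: 1365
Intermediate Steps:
M = -36 (M = 3*(-12) = -36)
-40*M - 75 = -40*(-36) - 75 = 1440 - 75 = 1365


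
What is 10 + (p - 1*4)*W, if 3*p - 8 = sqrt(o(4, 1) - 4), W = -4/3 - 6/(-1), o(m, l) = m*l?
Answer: 34/9 ≈ 3.7778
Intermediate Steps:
o(m, l) = l*m
W = 14/3 (W = -4*1/3 - 6*(-1) = -4/3 + 6 = 14/3 ≈ 4.6667)
p = 8/3 (p = 8/3 + sqrt(1*4 - 4)/3 = 8/3 + sqrt(4 - 4)/3 = 8/3 + sqrt(0)/3 = 8/3 + (1/3)*0 = 8/3 + 0 = 8/3 ≈ 2.6667)
10 + (p - 1*4)*W = 10 + (8/3 - 1*4)*(14/3) = 10 + (8/3 - 4)*(14/3) = 10 - 4/3*14/3 = 10 - 56/9 = 34/9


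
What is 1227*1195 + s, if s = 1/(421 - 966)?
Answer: 799114424/545 ≈ 1.4663e+6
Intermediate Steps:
s = -1/545 (s = 1/(-545) = -1/545 ≈ -0.0018349)
1227*1195 + s = 1227*1195 - 1/545 = 1466265 - 1/545 = 799114424/545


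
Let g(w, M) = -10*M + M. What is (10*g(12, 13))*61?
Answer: -71370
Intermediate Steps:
g(w, M) = -9*M
(10*g(12, 13))*61 = (10*(-9*13))*61 = (10*(-117))*61 = -1170*61 = -71370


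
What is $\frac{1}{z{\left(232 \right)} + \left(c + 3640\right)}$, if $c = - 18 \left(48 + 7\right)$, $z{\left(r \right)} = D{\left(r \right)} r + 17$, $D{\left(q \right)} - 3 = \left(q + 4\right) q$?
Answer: $\frac{1}{12705827} \approx 7.8704 \cdot 10^{-8}$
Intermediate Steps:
$D{\left(q \right)} = 3 + q \left(4 + q\right)$ ($D{\left(q \right)} = 3 + \left(q + 4\right) q = 3 + \left(4 + q\right) q = 3 + q \left(4 + q\right)$)
$z{\left(r \right)} = 17 + r \left(3 + r^{2} + 4 r\right)$ ($z{\left(r \right)} = \left(3 + r^{2} + 4 r\right) r + 17 = r \left(3 + r^{2} + 4 r\right) + 17 = 17 + r \left(3 + r^{2} + 4 r\right)$)
$c = -990$ ($c = \left(-18\right) 55 = -990$)
$\frac{1}{z{\left(232 \right)} + \left(c + 3640\right)} = \frac{1}{\left(17 + 232 \left(3 + 232^{2} + 4 \cdot 232\right)\right) + \left(-990 + 3640\right)} = \frac{1}{\left(17 + 232 \left(3 + 53824 + 928\right)\right) + 2650} = \frac{1}{\left(17 + 232 \cdot 54755\right) + 2650} = \frac{1}{\left(17 + 12703160\right) + 2650} = \frac{1}{12703177 + 2650} = \frac{1}{12705827}$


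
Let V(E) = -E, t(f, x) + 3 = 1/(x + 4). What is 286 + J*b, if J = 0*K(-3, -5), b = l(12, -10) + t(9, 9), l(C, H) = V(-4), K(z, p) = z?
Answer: 286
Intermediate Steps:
t(f, x) = -3 + 1/(4 + x) (t(f, x) = -3 + 1/(x + 4) = -3 + 1/(4 + x))
l(C, H) = 4 (l(C, H) = -1*(-4) = 4)
b = 14/13 (b = 4 + (-11 - 3*9)/(4 + 9) = 4 + (-11 - 27)/13 = 4 + (1/13)*(-38) = 4 - 38/13 = 14/13 ≈ 1.0769)
J = 0 (J = 0*(-3) = 0)
286 + J*b = 286 + 0*(14/13) = 286 + 0 = 286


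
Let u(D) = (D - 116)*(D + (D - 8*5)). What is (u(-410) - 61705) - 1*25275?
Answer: 365380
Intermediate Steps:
u(D) = (-116 + D)*(-40 + 2*D) (u(D) = (-116 + D)*(D + (D - 40)) = (-116 + D)*(D + (-40 + D)) = (-116 + D)*(-40 + 2*D))
(u(-410) - 61705) - 1*25275 = ((4640 - 272*(-410) + 2*(-410)**2) - 61705) - 1*25275 = ((4640 + 111520 + 2*168100) - 61705) - 25275 = ((4640 + 111520 + 336200) - 61705) - 25275 = (452360 - 61705) - 25275 = 390655 - 25275 = 365380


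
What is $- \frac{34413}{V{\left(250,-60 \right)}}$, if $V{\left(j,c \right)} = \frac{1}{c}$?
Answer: $2064780$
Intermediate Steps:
$- \frac{34413}{V{\left(250,-60 \right)}} = - \frac{34413}{\frac{1}{-60}} = - \frac{34413}{- \frac{1}{60}} = \left(-34413\right) \left(-60\right) = 2064780$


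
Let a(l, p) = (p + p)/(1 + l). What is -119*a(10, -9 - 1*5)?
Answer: 3332/11 ≈ 302.91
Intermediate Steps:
a(l, p) = 2*p/(1 + l) (a(l, p) = (2*p)/(1 + l) = 2*p/(1 + l))
-119*a(10, -9 - 1*5) = -238*(-9 - 1*5)/(1 + 10) = -238*(-9 - 5)/11 = -238*(-14)/11 = -119*(-28/11) = 3332/11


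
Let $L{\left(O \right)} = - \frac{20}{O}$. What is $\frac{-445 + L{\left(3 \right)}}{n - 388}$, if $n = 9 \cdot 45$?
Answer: $- \frac{1355}{51} \approx -26.569$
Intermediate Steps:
$n = 405$
$\frac{-445 + L{\left(3 \right)}}{n - 388} = \frac{-445 - \frac{20}{3}}{405 - 388} = \frac{-445 - \frac{20}{3}}{17} = \left(-445 - \frac{20}{3}\right) \frac{1}{17} = \left(- \frac{1355}{3}\right) \frac{1}{17} = - \frac{1355}{51}$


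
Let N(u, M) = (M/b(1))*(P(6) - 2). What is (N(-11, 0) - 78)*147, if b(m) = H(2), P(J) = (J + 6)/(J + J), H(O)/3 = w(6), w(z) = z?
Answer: -11466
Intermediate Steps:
H(O) = 18 (H(O) = 3*6 = 18)
P(J) = (6 + J)/(2*J) (P(J) = (6 + J)/((2*J)) = (6 + J)*(1/(2*J)) = (6 + J)/(2*J))
b(m) = 18
N(u, M) = -M/18 (N(u, M) = (M/18)*((½)*(6 + 6)/6 - 2) = (M*(1/18))*((½)*(⅙)*12 - 2) = (M/18)*(1 - 2) = (M/18)*(-1) = -M/18)
(N(-11, 0) - 78)*147 = (-1/18*0 - 78)*147 = (0 - 78)*147 = -78*147 = -11466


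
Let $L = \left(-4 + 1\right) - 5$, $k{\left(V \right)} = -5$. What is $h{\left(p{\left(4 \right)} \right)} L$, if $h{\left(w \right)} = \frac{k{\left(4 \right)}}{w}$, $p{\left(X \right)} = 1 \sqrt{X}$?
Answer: $20$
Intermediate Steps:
$p{\left(X \right)} = \sqrt{X}$
$L = -8$ ($L = -3 - 5 = -8$)
$h{\left(w \right)} = - \frac{5}{w}$
$h{\left(p{\left(4 \right)} \right)} L = - \frac{5}{\sqrt{4}} \left(-8\right) = - \frac{5}{2} \left(-8\right) = \left(-5\right) \frac{1}{2} \left(-8\right) = \left(- \frac{5}{2}\right) \left(-8\right) = 20$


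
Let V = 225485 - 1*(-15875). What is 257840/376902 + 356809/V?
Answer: 98357144059/45484533360 ≈ 2.1624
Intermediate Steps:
V = 241360 (V = 225485 + 15875 = 241360)
257840/376902 + 356809/V = 257840/376902 + 356809/241360 = 257840*(1/376902) + 356809*(1/241360) = 128920/188451 + 356809/241360 = 98357144059/45484533360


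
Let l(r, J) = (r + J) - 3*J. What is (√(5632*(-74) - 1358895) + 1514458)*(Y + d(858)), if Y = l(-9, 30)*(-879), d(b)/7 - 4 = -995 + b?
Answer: 90443431760 + 59720*I*√1775663 ≈ 9.0443e+10 + 7.9579e+7*I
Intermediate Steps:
l(r, J) = r - 2*J (l(r, J) = (J + r) - 3*J = r - 2*J)
d(b) = -6937 + 7*b (d(b) = 28 + 7*(-995 + b) = 28 + (-6965 + 7*b) = -6937 + 7*b)
Y = 60651 (Y = (-9 - 2*30)*(-879) = (-9 - 60)*(-879) = -69*(-879) = 60651)
(√(5632*(-74) - 1358895) + 1514458)*(Y + d(858)) = (√(5632*(-74) - 1358895) + 1514458)*(60651 + (-6937 + 7*858)) = (√(-416768 - 1358895) + 1514458)*(60651 + (-6937 + 6006)) = (√(-1775663) + 1514458)*(60651 - 931) = (I*√1775663 + 1514458)*59720 = (1514458 + I*√1775663)*59720 = 90443431760 + 59720*I*√1775663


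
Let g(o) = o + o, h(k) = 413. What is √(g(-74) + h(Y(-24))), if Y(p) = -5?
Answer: √265 ≈ 16.279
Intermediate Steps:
g(o) = 2*o
√(g(-74) + h(Y(-24))) = √(2*(-74) + 413) = √(-148 + 413) = √265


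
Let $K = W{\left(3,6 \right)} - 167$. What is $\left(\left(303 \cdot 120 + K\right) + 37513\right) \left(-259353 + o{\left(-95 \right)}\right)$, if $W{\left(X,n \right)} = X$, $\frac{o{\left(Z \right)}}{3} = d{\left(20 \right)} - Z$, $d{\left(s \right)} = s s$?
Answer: $-19007192412$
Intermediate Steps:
$d{\left(s \right)} = s^{2}$
$o{\left(Z \right)} = 1200 - 3 Z$ ($o{\left(Z \right)} = 3 \left(20^{2} - Z\right) = 3 \left(400 - Z\right) = 1200 - 3 Z$)
$K = -164$ ($K = 3 - 167 = -164$)
$\left(\left(303 \cdot 120 + K\right) + 37513\right) \left(-259353 + o{\left(-95 \right)}\right) = \left(\left(303 \cdot 120 - 164\right) + 37513\right) \left(-259353 + \left(1200 - -285\right)\right) = \left(\left(36360 - 164\right) + 37513\right) \left(-259353 + \left(1200 + 285\right)\right) = \left(36196 + 37513\right) \left(-259353 + 1485\right) = 73709 \left(-257868\right) = -19007192412$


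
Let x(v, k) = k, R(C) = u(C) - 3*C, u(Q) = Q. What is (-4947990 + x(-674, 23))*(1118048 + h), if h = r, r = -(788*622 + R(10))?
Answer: -3106986814244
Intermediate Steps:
R(C) = -2*C (R(C) = C - 3*C = -2*C)
r = -490116 (r = -(788*622 - 2*10) = -(490136 - 20) = -1*490116 = -490116)
h = -490116
(-4947990 + x(-674, 23))*(1118048 + h) = (-4947990 + 23)*(1118048 - 490116) = -4947967*627932 = -3106986814244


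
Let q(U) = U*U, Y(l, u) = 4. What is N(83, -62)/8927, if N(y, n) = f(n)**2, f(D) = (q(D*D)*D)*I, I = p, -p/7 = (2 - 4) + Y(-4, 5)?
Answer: 164502675710194683904/8927 ≈ 1.8428e+16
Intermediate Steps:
p = -14 (p = -7*((2 - 4) + 4) = -7*(-2 + 4) = -7*2 = -14)
q(U) = U**2
I = -14
f(D) = -14*D**5 (f(D) = ((D*D)**2*D)*(-14) = ((D**2)**2*D)*(-14) = (D**4*D)*(-14) = D**5*(-14) = -14*D**5)
N(y, n) = 196*n**10 (N(y, n) = (-14*n**5)**2 = 196*n**10)
N(83, -62)/8927 = (196*(-62)**10)/8927 = (196*839299365868340224)*(1/8927) = 164502675710194683904*(1/8927) = 164502675710194683904/8927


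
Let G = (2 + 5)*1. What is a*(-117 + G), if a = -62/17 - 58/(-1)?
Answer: -101640/17 ≈ -5978.8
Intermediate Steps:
G = 7 (G = 7*1 = 7)
a = 924/17 (a = -62*1/17 - 58*(-1) = -62/17 + 58 = 924/17 ≈ 54.353)
a*(-117 + G) = 924*(-117 + 7)/17 = (924/17)*(-110) = -101640/17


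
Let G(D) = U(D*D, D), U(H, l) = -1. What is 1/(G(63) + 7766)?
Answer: 1/7765 ≈ 0.00012878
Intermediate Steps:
G(D) = -1
1/(G(63) + 7766) = 1/(-1 + 7766) = 1/7765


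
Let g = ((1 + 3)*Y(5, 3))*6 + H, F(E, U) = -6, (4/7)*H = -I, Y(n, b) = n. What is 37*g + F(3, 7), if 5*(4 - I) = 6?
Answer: 42527/10 ≈ 4252.7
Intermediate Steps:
I = 14/5 (I = 4 - ⅕*6 = 4 - 6/5 = 14/5 ≈ 2.8000)
H = -49/10 (H = 7*(-1*14/5)/4 = (7/4)*(-14/5) = -49/10 ≈ -4.9000)
g = 1151/10 (g = ((1 + 3)*5)*6 - 49/10 = (4*5)*6 - 49/10 = 20*6 - 49/10 = 120 - 49/10 = 1151/10 ≈ 115.10)
37*g + F(3, 7) = 37*(1151/10) - 6 = 42587/10 - 6 = 42527/10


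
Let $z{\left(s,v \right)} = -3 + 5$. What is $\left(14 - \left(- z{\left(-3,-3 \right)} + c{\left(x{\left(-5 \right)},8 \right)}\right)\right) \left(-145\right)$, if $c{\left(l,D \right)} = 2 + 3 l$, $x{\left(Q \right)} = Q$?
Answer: $-4205$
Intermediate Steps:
$z{\left(s,v \right)} = 2$
$\left(14 - \left(- z{\left(-3,-3 \right)} + c{\left(x{\left(-5 \right)},8 \right)}\right)\right) \left(-145\right) = \left(14 + \left(2 - \left(2 + 3 \left(-5\right)\right)\right)\right) \left(-145\right) = \left(14 + \left(2 - \left(2 - 15\right)\right)\right) \left(-145\right) = \left(14 + \left(2 - -13\right)\right) \left(-145\right) = \left(14 + \left(2 + 13\right)\right) \left(-145\right) = \left(14 + 15\right) \left(-145\right) = 29 \left(-145\right) = -4205$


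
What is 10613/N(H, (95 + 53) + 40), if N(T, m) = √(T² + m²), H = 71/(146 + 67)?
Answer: 31839*√318097/318097 ≈ 56.452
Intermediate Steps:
H = ⅓ (H = 71/213 = 71*(1/213) = ⅓ ≈ 0.33333)
10613/N(H, (95 + 53) + 40) = 10613/(√((⅓)² + ((95 + 53) + 40)²)) = 10613/(√(⅑ + (148 + 40)²)) = 10613/(√(⅑ + 188²)) = 10613/(√(⅑ + 35344)) = 10613/(√(318097/9)) = 10613/((√318097/3)) = 10613*(3*√318097/318097) = 31839*√318097/318097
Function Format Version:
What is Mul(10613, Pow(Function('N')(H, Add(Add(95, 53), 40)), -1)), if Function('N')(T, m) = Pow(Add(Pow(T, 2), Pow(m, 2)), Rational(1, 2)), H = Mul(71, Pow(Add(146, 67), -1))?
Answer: Mul(Rational(31839, 318097), Pow(318097, Rational(1, 2))) ≈ 56.452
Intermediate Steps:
H = Rational(1, 3) (H = Mul(71, Pow(213, -1)) = Mul(71, Rational(1, 213)) = Rational(1, 3) ≈ 0.33333)
Mul(10613, Pow(Function('N')(H, Add(Add(95, 53), 40)), -1)) = Mul(10613, Pow(Pow(Add(Pow(Rational(1, 3), 2), Pow(Add(Add(95, 53), 40), 2)), Rational(1, 2)), -1)) = Mul(10613, Pow(Pow(Add(Rational(1, 9), Pow(Add(148, 40), 2)), Rational(1, 2)), -1)) = Mul(10613, Pow(Pow(Add(Rational(1, 9), Pow(188, 2)), Rational(1, 2)), -1)) = Mul(10613, Pow(Pow(Add(Rational(1, 9), 35344), Rational(1, 2)), -1)) = Mul(10613, Pow(Pow(Rational(318097, 9), Rational(1, 2)), -1)) = Mul(10613, Pow(Mul(Rational(1, 3), Pow(318097, Rational(1, 2))), -1)) = Mul(10613, Mul(Rational(3, 318097), Pow(318097, Rational(1, 2)))) = Mul(Rational(31839, 318097), Pow(318097, Rational(1, 2)))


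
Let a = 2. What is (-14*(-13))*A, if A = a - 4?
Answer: -364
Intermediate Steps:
A = -2 (A = 2 - 4 = -2)
(-14*(-13))*A = -14*(-13)*(-2) = 182*(-2) = -364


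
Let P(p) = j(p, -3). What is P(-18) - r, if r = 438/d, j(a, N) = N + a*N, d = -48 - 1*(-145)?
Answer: 4509/97 ≈ 46.485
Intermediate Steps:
d = 97 (d = -48 + 145 = 97)
j(a, N) = N + N*a
P(p) = -3 - 3*p (P(p) = -3*(1 + p) = -3 - 3*p)
r = 438/97 ≈ 4.5155
P(-18) - r = (-3 - 3*(-18)) - 1*438/97 = (-3 + 54) - 438/97 = 51 - 438/97 = 4509/97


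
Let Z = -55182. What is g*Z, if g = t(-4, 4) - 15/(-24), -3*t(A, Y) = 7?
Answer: 377077/4 ≈ 94269.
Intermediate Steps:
t(A, Y) = -7/3 (t(A, Y) = -⅓*7 = -7/3)
g = -41/24 (g = -7/3 - 15/(-24) = -7/3 - 15*(-1/24) = -7/3 + 5/8 = -41/24 ≈ -1.7083)
g*Z = -41/24*(-55182) = 377077/4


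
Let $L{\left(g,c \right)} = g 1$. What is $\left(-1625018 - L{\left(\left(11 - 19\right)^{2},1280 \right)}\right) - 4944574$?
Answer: $-6569656$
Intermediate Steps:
$L{\left(g,c \right)} = g$
$\left(-1625018 - L{\left(\left(11 - 19\right)^{2},1280 \right)}\right) - 4944574 = \left(-1625018 - \left(11 - 19\right)^{2}\right) - 4944574 = \left(-1625018 - \left(-8\right)^{2}\right) - 4944574 = \left(-1625018 - 64\right) - 4944574 = -1625082 - 4944574 = -6569656$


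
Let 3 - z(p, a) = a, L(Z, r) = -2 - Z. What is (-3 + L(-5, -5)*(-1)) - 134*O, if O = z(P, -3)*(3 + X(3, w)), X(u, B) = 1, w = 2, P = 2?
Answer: -3222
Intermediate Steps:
z(p, a) = 3 - a
O = 24 (O = (3 - 1*(-3))*(3 + 1) = (3 + 3)*4 = 6*4 = 24)
(-3 + L(-5, -5)*(-1)) - 134*O = (-3 + (-2 - 1*(-5))*(-1)) - 134*24 = (-3 + (-2 + 5)*(-1)) - 3216 = (-3 + 3*(-1)) - 3216 = (-3 - 3) - 3216 = -6 - 3216 = -3222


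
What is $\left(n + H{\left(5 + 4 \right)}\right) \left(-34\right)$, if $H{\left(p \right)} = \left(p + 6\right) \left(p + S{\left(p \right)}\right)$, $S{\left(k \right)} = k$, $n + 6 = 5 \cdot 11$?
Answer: $-10846$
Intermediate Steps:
$n = 49$ ($n = -6 + 5 \cdot 11 = -6 + 55 = 49$)
$H{\left(p \right)} = 2 p \left(6 + p\right)$ ($H{\left(p \right)} = \left(p + 6\right) \left(p + p\right) = \left(6 + p\right) 2 p = 2 p \left(6 + p\right)$)
$\left(n + H{\left(5 + 4 \right)}\right) \left(-34\right) = \left(49 + 2 \left(5 + 4\right) \left(6 + \left(5 + 4\right)\right)\right) \left(-34\right) = \left(49 + 2 \cdot 9 \left(6 + 9\right)\right) \left(-34\right) = \left(49 + 2 \cdot 9 \cdot 15\right) \left(-34\right) = \left(49 + 270\right) \left(-34\right) = 319 \left(-34\right) = -10846$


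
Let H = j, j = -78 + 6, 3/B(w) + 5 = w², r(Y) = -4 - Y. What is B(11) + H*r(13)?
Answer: 141987/116 ≈ 1224.0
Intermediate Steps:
B(w) = 3/(-5 + w²)
j = -72
H = -72
B(11) + H*r(13) = 3/(-5 + 11²) - 72*(-4 - 1*13) = 3/(-5 + 121) - 72*(-4 - 13) = 3/116 - 72*(-17) = 3*(1/116) + 1224 = 3/116 + 1224 = 141987/116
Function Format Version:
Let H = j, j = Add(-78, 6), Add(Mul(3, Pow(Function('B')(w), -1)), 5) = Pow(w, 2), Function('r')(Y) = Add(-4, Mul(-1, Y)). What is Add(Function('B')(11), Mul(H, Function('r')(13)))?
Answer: Rational(141987, 116) ≈ 1224.0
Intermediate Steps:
Function('B')(w) = Mul(3, Pow(Add(-5, Pow(w, 2)), -1))
j = -72
H = -72
Add(Function('B')(11), Mul(H, Function('r')(13))) = Add(Mul(3, Pow(Add(-5, Pow(11, 2)), -1)), Mul(-72, Add(-4, Mul(-1, 13)))) = Add(Mul(3, Pow(Add(-5, 121), -1)), Mul(-72, Add(-4, -13))) = Add(Mul(3, Pow(116, -1)), Mul(-72, -17)) = Add(Mul(3, Rational(1, 116)), 1224) = Add(Rational(3, 116), 1224) = Rational(141987, 116)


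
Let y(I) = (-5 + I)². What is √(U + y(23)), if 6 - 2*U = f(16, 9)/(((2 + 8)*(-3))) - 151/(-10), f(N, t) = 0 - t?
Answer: √31930/10 ≈ 17.869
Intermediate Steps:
f(N, t) = -t
U = -47/10 (U = 3 - ((-1*9)/(((2 + 8)*(-3))) - 151/(-10))/2 = 3 - (-9/(10*(-3)) - 151*(-⅒))/2 = 3 - (-9/(-30) + 151/10)/2 = 3 - (-9*(-1/30) + 151/10)/2 = 3 - (3/10 + 151/10)/2 = 3 - ½*77/5 = 3 - 77/10 = -47/10 ≈ -4.7000)
√(U + y(23)) = √(-47/10 + (-5 + 23)²) = √(-47/10 + 18²) = √(-47/10 + 324) = √(3193/10) = √31930/10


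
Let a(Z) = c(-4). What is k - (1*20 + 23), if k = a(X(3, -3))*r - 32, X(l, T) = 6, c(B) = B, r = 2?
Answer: -83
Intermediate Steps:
a(Z) = -4
k = -40 (k = -4*2 - 32 = -8 - 32 = -40)
k - (1*20 + 23) = -40 - (1*20 + 23) = -40 - (20 + 23) = -40 - 1*43 = -40 - 43 = -83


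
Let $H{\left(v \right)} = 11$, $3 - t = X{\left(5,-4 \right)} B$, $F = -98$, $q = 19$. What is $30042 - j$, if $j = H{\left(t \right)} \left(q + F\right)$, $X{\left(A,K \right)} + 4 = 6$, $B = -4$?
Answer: $30911$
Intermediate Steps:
$X{\left(A,K \right)} = 2$ ($X{\left(A,K \right)} = -4 + 6 = 2$)
$t = 11$ ($t = 3 - 2 \left(-4\right) = 3 - -8 = 3 + 8 = 11$)
$j = -869$ ($j = 11 \left(19 - 98\right) = 11 \left(-79\right) = -869$)
$30042 - j = 30042 - -869 = 30042 + 869 = 30911$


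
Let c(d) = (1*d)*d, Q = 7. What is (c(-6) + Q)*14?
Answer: 602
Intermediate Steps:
c(d) = d**2 (c(d) = d*d = d**2)
(c(-6) + Q)*14 = ((-6)**2 + 7)*14 = (36 + 7)*14 = 43*14 = 602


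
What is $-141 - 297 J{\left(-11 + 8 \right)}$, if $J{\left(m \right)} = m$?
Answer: $750$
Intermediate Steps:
$-141 - 297 J{\left(-11 + 8 \right)} = -141 - 297 \left(-11 + 8\right) = -141 - -891 = -141 + 891 = 750$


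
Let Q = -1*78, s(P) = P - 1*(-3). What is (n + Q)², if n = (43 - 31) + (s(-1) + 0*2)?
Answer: 4096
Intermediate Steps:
s(P) = 3 + P (s(P) = P + 3 = 3 + P)
Q = -78
n = 14 (n = (43 - 31) + ((3 - 1) + 0*2) = 12 + (2 + 0) = 12 + 2 = 14)
(n + Q)² = (14 - 78)² = (-64)² = 4096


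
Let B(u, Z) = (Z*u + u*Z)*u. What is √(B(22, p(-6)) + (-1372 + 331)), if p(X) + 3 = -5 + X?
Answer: I*√14593 ≈ 120.8*I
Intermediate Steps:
p(X) = -8 + X (p(X) = -3 + (-5 + X) = -8 + X)
B(u, Z) = 2*Z*u² (B(u, Z) = (Z*u + Z*u)*u = (2*Z*u)*u = 2*Z*u²)
√(B(22, p(-6)) + (-1372 + 331)) = √(2*(-8 - 6)*22² + (-1372 + 331)) = √(2*(-14)*484 - 1041) = √(-13552 - 1041) = √(-14593) = I*√14593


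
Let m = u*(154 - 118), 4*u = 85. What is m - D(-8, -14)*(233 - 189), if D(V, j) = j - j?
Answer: 765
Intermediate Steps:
u = 85/4 (u = (¼)*85 = 85/4 ≈ 21.250)
D(V, j) = 0
m = 765 (m = 85*(154 - 118)/4 = (85/4)*36 = 765)
m - D(-8, -14)*(233 - 189) = 765 - 0*(233 - 189) = 765 - 0*44 = 765 - 1*0 = 765 + 0 = 765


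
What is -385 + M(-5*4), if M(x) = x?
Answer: -405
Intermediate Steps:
-385 + M(-5*4) = -385 - 5*4 = -385 - 20 = -405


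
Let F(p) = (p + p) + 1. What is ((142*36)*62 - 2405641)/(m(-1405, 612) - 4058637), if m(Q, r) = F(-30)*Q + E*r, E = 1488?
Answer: 2088697/3065086 ≈ 0.68145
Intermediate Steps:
F(p) = 1 + 2*p (F(p) = 2*p + 1 = 1 + 2*p)
m(Q, r) = -59*Q + 1488*r (m(Q, r) = (1 + 2*(-30))*Q + 1488*r = (1 - 60)*Q + 1488*r = -59*Q + 1488*r)
((142*36)*62 - 2405641)/(m(-1405, 612) - 4058637) = ((142*36)*62 - 2405641)/((-59*(-1405) + 1488*612) - 4058637) = (5112*62 - 2405641)/((82895 + 910656) - 4058637) = (316944 - 2405641)/(993551 - 4058637) = -2088697/(-3065086) = -2088697*(-1/3065086) = 2088697/3065086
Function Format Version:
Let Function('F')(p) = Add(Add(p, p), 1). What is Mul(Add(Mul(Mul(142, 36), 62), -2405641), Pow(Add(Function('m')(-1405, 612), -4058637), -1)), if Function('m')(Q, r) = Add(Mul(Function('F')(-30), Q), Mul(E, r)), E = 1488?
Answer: Rational(2088697, 3065086) ≈ 0.68145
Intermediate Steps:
Function('F')(p) = Add(1, Mul(2, p)) (Function('F')(p) = Add(Mul(2, p), 1) = Add(1, Mul(2, p)))
Function('m')(Q, r) = Add(Mul(-59, Q), Mul(1488, r)) (Function('m')(Q, r) = Add(Mul(Add(1, Mul(2, -30)), Q), Mul(1488, r)) = Add(Mul(Add(1, -60), Q), Mul(1488, r)) = Add(Mul(-59, Q), Mul(1488, r)))
Mul(Add(Mul(Mul(142, 36), 62), -2405641), Pow(Add(Function('m')(-1405, 612), -4058637), -1)) = Mul(Add(Mul(Mul(142, 36), 62), -2405641), Pow(Add(Add(Mul(-59, -1405), Mul(1488, 612)), -4058637), -1)) = Mul(Add(Mul(5112, 62), -2405641), Pow(Add(Add(82895, 910656), -4058637), -1)) = Mul(Add(316944, -2405641), Pow(Add(993551, -4058637), -1)) = Mul(-2088697, Pow(-3065086, -1)) = Mul(-2088697, Rational(-1, 3065086)) = Rational(2088697, 3065086)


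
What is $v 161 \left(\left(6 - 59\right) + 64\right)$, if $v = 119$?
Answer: $210749$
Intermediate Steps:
$v 161 \left(\left(6 - 59\right) + 64\right) = 119 \cdot 161 \left(\left(6 - 59\right) + 64\right) = 19159 \left(-53 + 64\right) = 19159 \cdot 11 = 210749$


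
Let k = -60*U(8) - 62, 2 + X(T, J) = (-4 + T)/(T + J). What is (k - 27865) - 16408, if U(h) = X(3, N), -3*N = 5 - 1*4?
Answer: -88385/2 ≈ -44193.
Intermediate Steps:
N = -⅓ (N = -(5 - 1*4)/3 = -(5 - 4)/3 = -⅓*1 = -⅓ ≈ -0.33333)
X(T, J) = -2 + (-4 + T)/(J + T) (X(T, J) = -2 + (-4 + T)/(T + J) = -2 + (-4 + T)/(J + T))
U(h) = -19/8 (U(h) = (-4 - 1*3 - 2*(-⅓))/(-⅓ + 3) = (-4 - 3 + ⅔)/(8/3) = (3/8)*(-19/3) = -19/8)
k = 161/2 (k = -60*(-19/8) - 62 = 285/2 - 62 = 161/2 ≈ 80.500)
(k - 27865) - 16408 = (161/2 - 27865) - 16408 = -55569/2 - 16408 = -88385/2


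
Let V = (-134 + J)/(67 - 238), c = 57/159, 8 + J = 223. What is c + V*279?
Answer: -132722/1007 ≈ -131.80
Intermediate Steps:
J = 215 (J = -8 + 223 = 215)
c = 19/53 (c = 57*(1/159) = 19/53 ≈ 0.35849)
V = -9/19 (V = (-134 + 215)/(67 - 238) = 81/(-171) = 81*(-1/171) = -9/19 ≈ -0.47368)
c + V*279 = 19/53 - 9/19*279 = 19/53 - 2511/19 = -132722/1007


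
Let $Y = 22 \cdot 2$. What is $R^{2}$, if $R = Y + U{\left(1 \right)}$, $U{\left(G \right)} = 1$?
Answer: $2025$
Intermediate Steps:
$Y = 44$
$R = 45$ ($R = 44 + 1 = 45$)
$R^{2} = 45^{2} = 2025$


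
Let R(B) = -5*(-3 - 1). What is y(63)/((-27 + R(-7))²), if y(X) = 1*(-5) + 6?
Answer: 1/49 ≈ 0.020408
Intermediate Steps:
R(B) = 20 (R(B) = -5*(-4) = 20)
y(X) = 1 (y(X) = -5 + 6 = 1)
y(63)/((-27 + R(-7))²) = 1/(-27 + 20)² = 1/(-7)² = 1/49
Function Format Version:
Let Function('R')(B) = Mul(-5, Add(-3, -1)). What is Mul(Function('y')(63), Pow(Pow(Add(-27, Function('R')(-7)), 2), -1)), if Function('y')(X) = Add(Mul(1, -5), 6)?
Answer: Rational(1, 49) ≈ 0.020408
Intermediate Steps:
Function('R')(B) = 20 (Function('R')(B) = Mul(-5, -4) = 20)
Function('y')(X) = 1 (Function('y')(X) = Add(-5, 6) = 1)
Mul(Function('y')(63), Pow(Pow(Add(-27, Function('R')(-7)), 2), -1)) = Mul(1, Pow(Pow(Add(-27, 20), 2), -1)) = Mul(1, Pow(Pow(-7, 2), -1)) = Mul(1, Pow(49, -1)) = Mul(1, Rational(1, 49)) = Rational(1, 49)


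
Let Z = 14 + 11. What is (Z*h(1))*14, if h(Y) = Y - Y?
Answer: 0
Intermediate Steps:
h(Y) = 0
Z = 25
(Z*h(1))*14 = (25*0)*14 = 0*14 = 0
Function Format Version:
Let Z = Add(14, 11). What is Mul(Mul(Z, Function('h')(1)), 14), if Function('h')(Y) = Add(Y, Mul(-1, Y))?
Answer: 0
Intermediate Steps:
Function('h')(Y) = 0
Z = 25
Mul(Mul(Z, Function('h')(1)), 14) = Mul(Mul(25, 0), 14) = Mul(0, 14) = 0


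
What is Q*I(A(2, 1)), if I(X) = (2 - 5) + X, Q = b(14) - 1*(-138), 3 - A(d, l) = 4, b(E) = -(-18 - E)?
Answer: -680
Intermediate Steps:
b(E) = 18 + E
A(d, l) = -1 (A(d, l) = 3 - 1*4 = 3 - 4 = -1)
Q = 170 (Q = (18 + 14) - 1*(-138) = 32 + 138 = 170)
I(X) = -3 + X
Q*I(A(2, 1)) = 170*(-3 - 1) = 170*(-4) = -680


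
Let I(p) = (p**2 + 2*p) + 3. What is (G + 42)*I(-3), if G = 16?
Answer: 348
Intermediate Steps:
I(p) = 3 + p**2 + 2*p
(G + 42)*I(-3) = (16 + 42)*(3 + (-3)**2 + 2*(-3)) = 58*(3 + 9 - 6) = 58*6 = 348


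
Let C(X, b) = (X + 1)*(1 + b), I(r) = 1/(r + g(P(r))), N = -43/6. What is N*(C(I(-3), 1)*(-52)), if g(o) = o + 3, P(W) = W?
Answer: 4472/9 ≈ 496.89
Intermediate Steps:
N = -43/6 (N = -43*1/6 = -43/6 ≈ -7.1667)
g(o) = 3 + o
I(r) = 1/(3 + 2*r) (I(r) = 1/(r + (3 + r)) = 1/(3 + 2*r))
C(X, b) = (1 + X)*(1 + b)
N*(C(I(-3), 1)*(-52)) = -43*(1 + 1/(3 + 2*(-3)) + 1 + 1/(3 + 2*(-3)))*(-52)/6 = -43*(1 + 1/(3 - 6) + 1 + 1/(3 - 6))*(-52)/6 = -43*(1 + 1/(-3) + 1 + 1/(-3))*(-52)/6 = -43*(1 - 1/3 + 1 - 1/3*1)*(-52)/6 = -43*(1 - 1/3 + 1 - 1/3)*(-52)/6 = -86*(-52)/9 = -43/6*(-208/3) = 4472/9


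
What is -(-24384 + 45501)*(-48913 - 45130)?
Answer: 1985906031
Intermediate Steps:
-(-24384 + 45501)*(-48913 - 45130) = -21117*(-94043) = -1*(-1985906031) = 1985906031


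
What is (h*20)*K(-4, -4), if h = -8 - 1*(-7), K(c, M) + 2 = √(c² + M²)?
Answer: 40 - 80*√2 ≈ -73.137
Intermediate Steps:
K(c, M) = -2 + √(M² + c²) (K(c, M) = -2 + √(c² + M²) = -2 + √(M² + c²))
h = -1 (h = -8 + 7 = -1)
(h*20)*K(-4, -4) = (-1*20)*(-2 + √((-4)² + (-4)²)) = -20*(-2 + √(16 + 16)) = -20*(-2 + √32) = -20*(-2 + 4*√2) = 40 - 80*√2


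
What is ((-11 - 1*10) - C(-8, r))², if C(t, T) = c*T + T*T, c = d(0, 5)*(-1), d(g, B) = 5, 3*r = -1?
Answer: 42025/81 ≈ 518.83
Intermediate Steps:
r = -⅓ (r = (⅓)*(-1) = -⅓ ≈ -0.33333)
c = -5 (c = 5*(-1) = -5)
C(t, T) = T² - 5*T (C(t, T) = -5*T + T*T = -5*T + T² = T² - 5*T)
((-11 - 1*10) - C(-8, r))² = ((-11 - 1*10) - (-1)*(-5 - ⅓)/3)² = ((-11 - 10) - (-1)*(-16)/(3*3))² = (-21 - 1*16/9)² = (-21 - 16/9)² = (-205/9)² = 42025/81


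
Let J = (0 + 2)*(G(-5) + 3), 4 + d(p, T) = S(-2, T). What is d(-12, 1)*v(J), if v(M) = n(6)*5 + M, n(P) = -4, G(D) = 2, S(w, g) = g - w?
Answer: 10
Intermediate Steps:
d(p, T) = -2 + T (d(p, T) = -4 + (T - 1*(-2)) = -4 + (T + 2) = -4 + (2 + T) = -2 + T)
J = 10 (J = (0 + 2)*(2 + 3) = 2*5 = 10)
v(M) = -20 + M (v(M) = -4*5 + M = -20 + M)
d(-12, 1)*v(J) = (-2 + 1)*(-20 + 10) = -1*(-10) = 10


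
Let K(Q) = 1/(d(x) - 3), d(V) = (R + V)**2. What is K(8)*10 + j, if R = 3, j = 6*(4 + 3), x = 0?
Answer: 131/3 ≈ 43.667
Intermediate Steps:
j = 42 (j = 6*7 = 42)
d(V) = (3 + V)**2
K(Q) = 1/6 (K(Q) = 1/((3 + 0)**2 - 3) = 1/(3**2 - 3) = 1/(9 - 3) = 1/6)
K(8)*10 + j = (1/6)*10 + 42 = 5/3 + 42 = 131/3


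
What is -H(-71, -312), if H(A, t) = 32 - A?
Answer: -103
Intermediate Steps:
-H(-71, -312) = -(32 - 1*(-71)) = -(32 + 71) = -1*103 = -103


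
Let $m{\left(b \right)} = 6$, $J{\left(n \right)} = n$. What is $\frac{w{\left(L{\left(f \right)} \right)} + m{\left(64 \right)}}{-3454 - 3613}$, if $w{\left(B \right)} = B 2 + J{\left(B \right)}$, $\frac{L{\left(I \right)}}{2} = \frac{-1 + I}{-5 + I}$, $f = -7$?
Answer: $- \frac{10}{7067} \approx -0.001415$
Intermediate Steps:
$L{\left(I \right)} = \frac{2 \left(-1 + I\right)}{-5 + I}$ ($L{\left(I \right)} = 2 \frac{-1 + I}{-5 + I} = \frac{2 \left(-1 + I\right)}{-5 + I}$)
$w{\left(B \right)} = 3 B$ ($w{\left(B \right)} = B 2 + B = 2 B + B = 3 B$)
$\frac{w{\left(L{\left(f \right)} \right)} + m{\left(64 \right)}}{-3454 - 3613} = \frac{3 \frac{2 \left(-1 - 7\right)}{-5 - 7} + 6}{-3454 - 3613} = \frac{3 \cdot 2 \frac{1}{-12} \left(-8\right) + 6}{-7067} = \left(3 \cdot 2 \left(- \frac{1}{12}\right) \left(-8\right) + 6\right) \left(- \frac{1}{7067}\right) = \left(3 \cdot \frac{4}{3} + 6\right) \left(- \frac{1}{7067}\right) = \left(4 + 6\right) \left(- \frac{1}{7067}\right) = 10 \left(- \frac{1}{7067}\right) = - \frac{10}{7067}$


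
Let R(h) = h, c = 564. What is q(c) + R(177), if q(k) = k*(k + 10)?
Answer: 323913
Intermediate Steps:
q(k) = k*(10 + k)
q(c) + R(177) = 564*(10 + 564) + 177 = 564*574 + 177 = 323736 + 177 = 323913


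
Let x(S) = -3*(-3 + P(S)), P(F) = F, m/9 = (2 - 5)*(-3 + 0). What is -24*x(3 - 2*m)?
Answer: -11664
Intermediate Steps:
m = 81 (m = 9*((2 - 5)*(-3 + 0)) = 9*(-3*(-3)) = 9*9 = 81)
x(S) = 9 - 3*S (x(S) = -3*(-3 + S) = 9 - 3*S)
-24*x(3 - 2*m) = -24*(9 - 3*(3 - 2*81)) = -24*(9 - 3*(3 - 162)) = -24*(9 - 3*(-159)) = -24*(9 + 477) = -24*486 = -11664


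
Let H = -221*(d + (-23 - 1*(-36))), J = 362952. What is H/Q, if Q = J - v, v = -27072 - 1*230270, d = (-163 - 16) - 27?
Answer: 42653/620294 ≈ 0.068763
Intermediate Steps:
d = -206 (d = -179 - 27 = -206)
v = -257342 (v = -27072 - 230270 = -257342)
H = 42653 (H = -221*(-206 + (-23 - 1*(-36))) = -221*(-206 + (-23 + 36)) = -221*(-206 + 13) = -221*(-193) = 42653)
Q = 620294 (Q = 362952 - 1*(-257342) = 362952 + 257342 = 620294)
H/Q = 42653/620294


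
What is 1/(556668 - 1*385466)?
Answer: 1/171202 ≈ 5.8411e-6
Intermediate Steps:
1/(556668 - 1*385466) = 1/(556668 - 385466) = 1/171202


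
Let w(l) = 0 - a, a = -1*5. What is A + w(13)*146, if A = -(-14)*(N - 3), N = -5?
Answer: 618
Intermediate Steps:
a = -5
A = -112 (A = -(-14)*(-5 - 3) = -(-14)*(-8) = -7*16 = -112)
w(l) = 5 (w(l) = 0 - 1*(-5) = 0 + 5 = 5)
A + w(13)*146 = -112 + 5*146 = -112 + 730 = 618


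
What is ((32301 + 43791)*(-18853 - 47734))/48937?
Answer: -5066738004/48937 ≈ -1.0354e+5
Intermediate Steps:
((32301 + 43791)*(-18853 - 47734))/48937 = (76092*(-66587))*(1/48937) = -5066738004*1/48937 = -5066738004/48937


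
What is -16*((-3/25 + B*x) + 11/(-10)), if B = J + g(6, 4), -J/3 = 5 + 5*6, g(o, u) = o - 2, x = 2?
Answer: 81288/25 ≈ 3251.5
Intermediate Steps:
g(o, u) = -2 + o
J = -105 (J = -3*(5 + 5*6) = -3*(5 + 30) = -3*35 = -105)
B = -101 (B = -105 + (-2 + 6) = -105 + 4 = -101)
-16*((-3/25 + B*x) + 11/(-10)) = -16*((-3/25 - 101*2) + 11/(-10)) = -16*((-3*1/25 - 202) + 11*(-⅒)) = -16*((-3/25 - 202) - 11/10) = -16*(-5053/25 - 11/10) = -16*(-10161/50) = 81288/25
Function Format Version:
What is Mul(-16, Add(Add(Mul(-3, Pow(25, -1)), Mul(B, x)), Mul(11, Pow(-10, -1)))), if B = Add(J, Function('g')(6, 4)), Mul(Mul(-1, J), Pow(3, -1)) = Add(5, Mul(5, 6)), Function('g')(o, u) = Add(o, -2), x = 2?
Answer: Rational(81288, 25) ≈ 3251.5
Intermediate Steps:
Function('g')(o, u) = Add(-2, o)
J = -105 (J = Mul(-3, Add(5, Mul(5, 6))) = Mul(-3, Add(5, 30)) = Mul(-3, 35) = -105)
B = -101 (B = Add(-105, Add(-2, 6)) = Add(-105, 4) = -101)
Mul(-16, Add(Add(Mul(-3, Pow(25, -1)), Mul(B, x)), Mul(11, Pow(-10, -1)))) = Mul(-16, Add(Add(Mul(-3, Pow(25, -1)), Mul(-101, 2)), Mul(11, Pow(-10, -1)))) = Mul(-16, Add(Add(Mul(-3, Rational(1, 25)), -202), Mul(11, Rational(-1, 10)))) = Mul(-16, Add(Add(Rational(-3, 25), -202), Rational(-11, 10))) = Mul(-16, Add(Rational(-5053, 25), Rational(-11, 10))) = Mul(-16, Rational(-10161, 50)) = Rational(81288, 25)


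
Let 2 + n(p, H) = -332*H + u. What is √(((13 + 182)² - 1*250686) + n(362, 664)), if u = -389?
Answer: 170*I*√15 ≈ 658.41*I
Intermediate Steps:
n(p, H) = -391 - 332*H (n(p, H) = -2 + (-332*H - 389) = -2 + (-389 - 332*H) = -391 - 332*H)
√(((13 + 182)² - 1*250686) + n(362, 664)) = √(((13 + 182)² - 1*250686) + (-391 - 332*664)) = √((195² - 250686) + (-391 - 220448)) = √((38025 - 250686) - 220839) = √(-212661 - 220839) = √(-433500) = 170*I*√15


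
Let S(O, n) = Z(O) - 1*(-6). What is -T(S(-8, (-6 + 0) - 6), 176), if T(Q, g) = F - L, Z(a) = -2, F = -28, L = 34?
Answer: 62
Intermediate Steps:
S(O, n) = 4 (S(O, n) = -2 - 1*(-6) = -2 + 6 = 4)
T(Q, g) = -62 (T(Q, g) = -28 - 1*34 = -28 - 34 = -62)
-T(S(-8, (-6 + 0) - 6), 176) = -1*(-62) = 62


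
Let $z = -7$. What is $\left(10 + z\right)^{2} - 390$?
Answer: $-381$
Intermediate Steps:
$\left(10 + z\right)^{2} - 390 = \left(10 - 7\right)^{2} - 390 = 3^{2} - 390 = 9 - 390 = -381$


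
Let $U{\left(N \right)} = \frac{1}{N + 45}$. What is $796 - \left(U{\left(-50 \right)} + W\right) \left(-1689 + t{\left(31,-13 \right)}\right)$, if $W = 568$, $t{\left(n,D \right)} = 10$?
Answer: $\frac{4770661}{5} \approx 9.5413 \cdot 10^{5}$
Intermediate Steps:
$U{\left(N \right)} = \frac{1}{45 + N}$
$796 - \left(U{\left(-50 \right)} + W\right) \left(-1689 + t{\left(31,-13 \right)}\right) = 796 - \left(\frac{1}{45 - 50} + 568\right) \left(-1689 + 10\right) = 796 - \left(\frac{1}{-5} + 568\right) \left(-1679\right) = 796 - \left(- \frac{1}{5} + 568\right) \left(-1679\right) = 796 - \frac{2839}{5} \left(-1679\right) = 796 - - \frac{4766681}{5} = 796 + \frac{4766681}{5} = \frac{4770661}{5}$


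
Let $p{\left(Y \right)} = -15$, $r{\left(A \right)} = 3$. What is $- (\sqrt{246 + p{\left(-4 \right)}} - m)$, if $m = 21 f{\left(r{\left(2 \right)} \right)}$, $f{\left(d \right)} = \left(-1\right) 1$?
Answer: $-21 - \sqrt{231} \approx -36.199$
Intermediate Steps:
$f{\left(d \right)} = -1$
$m = -21$ ($m = 21 \left(-1\right) = -21$)
$- (\sqrt{246 + p{\left(-4 \right)}} - m) = - (\sqrt{246 - 15} - -21) = - (\sqrt{231} + 21) = - (21 + \sqrt{231}) = -21 - \sqrt{231}$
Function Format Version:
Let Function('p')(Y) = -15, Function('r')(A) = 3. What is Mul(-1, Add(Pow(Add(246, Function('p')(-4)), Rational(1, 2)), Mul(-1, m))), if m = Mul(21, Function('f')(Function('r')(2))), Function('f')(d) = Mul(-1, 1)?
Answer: Add(-21, Mul(-1, Pow(231, Rational(1, 2)))) ≈ -36.199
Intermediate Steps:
Function('f')(d) = -1
m = -21 (m = Mul(21, -1) = -21)
Mul(-1, Add(Pow(Add(246, Function('p')(-4)), Rational(1, 2)), Mul(-1, m))) = Mul(-1, Add(Pow(Add(246, -15), Rational(1, 2)), Mul(-1, -21))) = Mul(-1, Add(Pow(231, Rational(1, 2)), 21)) = Mul(-1, Add(21, Pow(231, Rational(1, 2)))) = Add(-21, Mul(-1, Pow(231, Rational(1, 2))))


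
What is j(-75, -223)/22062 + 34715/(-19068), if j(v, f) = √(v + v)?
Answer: -34715/19068 + 5*I*√6/22062 ≈ -1.8206 + 0.00055514*I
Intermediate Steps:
j(v, f) = √2*√v (j(v, f) = √(2*v) = √2*√v)
j(-75, -223)/22062 + 34715/(-19068) = (√2*√(-75))/22062 + 34715/(-19068) = (√2*(5*I*√3))*(1/22062) + 34715*(-1/19068) = (5*I*√6)*(1/22062) - 34715/19068 = 5*I*√6/22062 - 34715/19068 = -34715/19068 + 5*I*√6/22062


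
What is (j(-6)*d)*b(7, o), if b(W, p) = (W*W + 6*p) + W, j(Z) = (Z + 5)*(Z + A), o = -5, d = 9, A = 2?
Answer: 936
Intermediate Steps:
j(Z) = (2 + Z)*(5 + Z) (j(Z) = (Z + 5)*(Z + 2) = (5 + Z)*(2 + Z) = (2 + Z)*(5 + Z))
b(W, p) = W + W² + 6*p (b(W, p) = (W² + 6*p) + W = W + W² + 6*p)
(j(-6)*d)*b(7, o) = ((10 + (-6)² + 7*(-6))*9)*(7 + 7² + 6*(-5)) = ((10 + 36 - 42)*9)*(7 + 49 - 30) = (4*9)*26 = 36*26 = 936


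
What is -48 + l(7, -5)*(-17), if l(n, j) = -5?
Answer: 37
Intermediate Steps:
-48 + l(7, -5)*(-17) = -48 - 5*(-17) = -48 + 85 = 37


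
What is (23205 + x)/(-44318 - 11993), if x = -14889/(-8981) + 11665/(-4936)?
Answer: -146950198717/356611256168 ≈ -0.41207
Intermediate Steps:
x = -4467323/6332888 (x = -14889*(-1/8981) + 11665*(-1/4936) = 2127/1283 - 11665/4936 = -4467323/6332888 ≈ -0.70542)
(23205 + x)/(-44318 - 11993) = (23205 - 4467323/6332888)/(-44318 - 11993) = (146950198717/6332888)/(-56311) = (146950198717/6332888)*(-1/56311) = -146950198717/356611256168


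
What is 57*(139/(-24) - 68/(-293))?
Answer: -742805/2344 ≈ -316.90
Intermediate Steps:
57*(139/(-24) - 68/(-293)) = 57*(139*(-1/24) - 68*(-1/293)) = 57*(-139/24 + 68/293) = 57*(-39095/7032) = -742805/2344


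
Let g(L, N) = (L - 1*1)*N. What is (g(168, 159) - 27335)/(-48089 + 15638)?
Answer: 782/32451 ≈ 0.024098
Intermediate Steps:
g(L, N) = N*(-1 + L) (g(L, N) = (L - 1)*N = (-1 + L)*N = N*(-1 + L))
(g(168, 159) - 27335)/(-48089 + 15638) = (159*(-1 + 168) - 27335)/(-48089 + 15638) = (159*167 - 27335)/(-32451) = (26553 - 27335)*(-1/32451) = -782*(-1/32451) = 782/32451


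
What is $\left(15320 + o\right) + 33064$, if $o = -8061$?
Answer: $40323$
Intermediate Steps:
$\left(15320 + o\right) + 33064 = \left(15320 - 8061\right) + 33064 = 7259 + 33064 = 40323$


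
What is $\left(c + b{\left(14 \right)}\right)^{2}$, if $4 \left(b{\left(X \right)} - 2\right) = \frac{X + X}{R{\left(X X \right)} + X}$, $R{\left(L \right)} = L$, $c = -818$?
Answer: $\frac{599221441}{900} \approx 6.658 \cdot 10^{5}$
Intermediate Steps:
$b{\left(X \right)} = 2 + \frac{X}{2 \left(X + X^{2}\right)}$ ($b{\left(X \right)} = 2 + \frac{\left(X + X\right) \frac{1}{X X + X}}{4} = 2 + \frac{2 X \frac{1}{X^{2} + X}}{4} = 2 + \frac{2 X \frac{1}{X + X^{2}}}{4} = 2 + \frac{X}{2 \left(X + X^{2}\right)}$)
$\left(c + b{\left(14 \right)}\right)^{2} = \left(-818 + \frac{5 + 4 \cdot 14}{2 \left(1 + 14\right)}\right)^{2} = \left(-818 + \frac{5 + 56}{2 \cdot 15}\right)^{2} = \left(-818 + \frac{1}{2} \cdot \frac{1}{15} \cdot 61\right)^{2} = \left(-818 + \frac{61}{30}\right)^{2} = \left(- \frac{24479}{30}\right)^{2} = \frac{599221441}{900}$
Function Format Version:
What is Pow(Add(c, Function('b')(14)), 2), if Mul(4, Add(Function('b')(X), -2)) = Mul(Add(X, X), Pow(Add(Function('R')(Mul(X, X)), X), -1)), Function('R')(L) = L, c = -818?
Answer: Rational(599221441, 900) ≈ 6.6580e+5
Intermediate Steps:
Function('b')(X) = Add(2, Mul(Rational(1, 2), X, Pow(Add(X, Pow(X, 2)), -1))) (Function('b')(X) = Add(2, Mul(Rational(1, 4), Mul(Add(X, X), Pow(Add(Mul(X, X), X), -1)))) = Add(2, Mul(Rational(1, 4), Mul(Mul(2, X), Pow(Add(Pow(X, 2), X), -1)))) = Add(2, Mul(Rational(1, 4), Mul(Mul(2, X), Pow(Add(X, Pow(X, 2)), -1)))) = Add(2, Mul(Rational(1, 4), Mul(2, X, Pow(Add(X, Pow(X, 2)), -1)))) = Add(2, Mul(Rational(1, 2), X, Pow(Add(X, Pow(X, 2)), -1))))
Pow(Add(c, Function('b')(14)), 2) = Pow(Add(-818, Mul(Rational(1, 2), Pow(Add(1, 14), -1), Add(5, Mul(4, 14)))), 2) = Pow(Add(-818, Mul(Rational(1, 2), Pow(15, -1), Add(5, 56))), 2) = Pow(Add(-818, Mul(Rational(1, 2), Rational(1, 15), 61)), 2) = Pow(Add(-818, Rational(61, 30)), 2) = Pow(Rational(-24479, 30), 2) = Rational(599221441, 900)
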